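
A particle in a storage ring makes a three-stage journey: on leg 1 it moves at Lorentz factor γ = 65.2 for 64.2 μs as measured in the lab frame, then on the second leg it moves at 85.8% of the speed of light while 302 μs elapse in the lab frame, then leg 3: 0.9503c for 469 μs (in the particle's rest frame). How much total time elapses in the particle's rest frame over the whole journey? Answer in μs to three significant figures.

τ = 625 μs

Leg 1: γ = 65.2; τ_1 = 64.2/65.20 = 0.9847 μs.
Leg 2: β = 0.858; γ = 1/√(1 − 0.858²) = 1/√0.2638 = 1.947; τ_2 = 302/1.947 = 155.1 μs.
Leg 3: 469 μs is already measured in the particle's rest frame.
Total: 0.9847 + 155.1 + 469.0 μs.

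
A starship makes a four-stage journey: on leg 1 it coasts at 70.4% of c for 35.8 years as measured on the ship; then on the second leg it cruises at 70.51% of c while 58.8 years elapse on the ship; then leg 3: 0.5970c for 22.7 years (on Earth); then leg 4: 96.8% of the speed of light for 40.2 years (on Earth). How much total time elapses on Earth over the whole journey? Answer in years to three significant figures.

Leg 1: β = 0.704; γ = 1/√(1 − 0.704²) = 1/√0.5044 = 1.408; Δt_1 = 1.408 × 35.8 = 50.41 years.
Leg 2: β = 0.7051; γ = 1/√(1 − 0.7051²) = 1/√0.5028 = 1.410; Δt_2 = 1.410 × 58.8 = 82.92 years.
Leg 3: 22.7 years is already measured on Earth.
Leg 4: 40.2 years is already measured on Earth.
Total: 50.41 + 82.92 + 22.70 + 40.20 years.

Δt = 196 years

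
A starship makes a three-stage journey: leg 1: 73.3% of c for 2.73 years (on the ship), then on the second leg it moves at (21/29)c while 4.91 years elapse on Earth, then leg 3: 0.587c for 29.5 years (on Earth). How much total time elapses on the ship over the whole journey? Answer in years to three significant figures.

τ = 30.0 years

Leg 1: 2.73 years is already measured on the ship.
Leg 2: γ = 1/√(1 − (21/29)²) = 29/20 = 1.450; τ_2 = 4.91/1.450 = 3.386 years.
Leg 3: γ = 1/√(1 − 0.587²) = 1/√0.6554 = 1.235; τ_3 = 29.5/1.235 = 23.88 years.
Total: 2.730 + 3.386 + 23.88 years.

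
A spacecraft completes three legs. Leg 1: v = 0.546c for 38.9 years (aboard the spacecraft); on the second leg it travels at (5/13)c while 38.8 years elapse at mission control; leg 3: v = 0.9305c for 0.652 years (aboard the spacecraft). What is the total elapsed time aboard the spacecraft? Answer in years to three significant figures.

τ = 75.4 years

Leg 1: 38.9 years is already measured aboard the spacecraft.
Leg 2: γ = 1/√(1 − (5/13)²) = 13/12 ≈ 1.083; τ_2 = 38.8/1.083 = 35.82 years.
Leg 3: 0.652 years is already measured aboard the spacecraft.
Total: 38.90 + 35.82 + 0.6520 years.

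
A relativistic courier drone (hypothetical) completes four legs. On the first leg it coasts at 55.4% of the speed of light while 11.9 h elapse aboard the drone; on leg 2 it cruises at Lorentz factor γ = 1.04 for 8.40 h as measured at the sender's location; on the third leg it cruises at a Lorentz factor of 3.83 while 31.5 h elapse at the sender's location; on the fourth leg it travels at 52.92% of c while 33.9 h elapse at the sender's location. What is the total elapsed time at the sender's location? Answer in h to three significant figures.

Leg 1: β = 0.554; γ = 1/√(1 − 0.554²) = 1/√0.6931 = 1.201; Δt_1 = 1.201 × 11.9 = 14.29 h.
Leg 2: 8.40 h is already measured at the sender's location.
Leg 3: 31.5 h is already measured at the sender's location.
Leg 4: 33.9 h is already measured at the sender's location.
Total: 14.29 + 8.400 + 31.50 + 33.90 h.

Δt = 88.1 h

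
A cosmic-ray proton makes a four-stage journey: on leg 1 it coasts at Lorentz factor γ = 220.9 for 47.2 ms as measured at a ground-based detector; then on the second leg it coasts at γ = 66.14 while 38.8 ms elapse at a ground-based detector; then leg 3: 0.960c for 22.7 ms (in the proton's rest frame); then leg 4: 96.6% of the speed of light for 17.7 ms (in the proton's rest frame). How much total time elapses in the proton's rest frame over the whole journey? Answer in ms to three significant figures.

τ = 41.2 ms

Leg 1: γ = 220.9; τ_1 = 47.2/220.9 = 0.2137 ms.
Leg 2: γ = 66.14; τ_2 = 38.8/66.14 = 0.5866 ms.
Leg 3: 22.7 ms is already measured in the proton's rest frame.
Leg 4: 17.7 ms is already measured in the proton's rest frame.
Total: 0.2137 + 0.5866 + 22.70 + 17.70 ms.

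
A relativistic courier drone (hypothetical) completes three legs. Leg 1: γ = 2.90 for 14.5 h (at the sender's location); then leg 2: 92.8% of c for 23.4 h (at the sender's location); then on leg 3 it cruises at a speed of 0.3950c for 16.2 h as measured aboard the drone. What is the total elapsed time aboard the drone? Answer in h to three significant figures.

τ = 29.9 h

Leg 1: γ = 2.90; τ_1 = 14.5/2.900 = 5.000 h.
Leg 2: β = 0.928; γ = 1/√(1 − 0.928²) = 1/√0.1388 = 2.684; τ_2 = 23.4/2.684 = 8.718 h.
Leg 3: 16.2 h is already measured aboard the drone.
Total: 5.000 + 8.718 + 16.20 h.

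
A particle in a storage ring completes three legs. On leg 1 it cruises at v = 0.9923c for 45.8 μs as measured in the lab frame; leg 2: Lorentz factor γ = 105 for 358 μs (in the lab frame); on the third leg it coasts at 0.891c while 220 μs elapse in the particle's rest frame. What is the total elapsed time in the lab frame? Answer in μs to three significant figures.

Δt = 888 μs

Leg 1: 45.8 μs is already measured in the lab frame.
Leg 2: 358 μs is already measured in the lab frame.
Leg 3: γ = 1/√(1 − 0.891²) = 1/√0.2061 = 2.203; Δt_3 = 2.203 × 220 = 484.6 μs.
Total: 45.80 + 358.0 + 484.6 μs.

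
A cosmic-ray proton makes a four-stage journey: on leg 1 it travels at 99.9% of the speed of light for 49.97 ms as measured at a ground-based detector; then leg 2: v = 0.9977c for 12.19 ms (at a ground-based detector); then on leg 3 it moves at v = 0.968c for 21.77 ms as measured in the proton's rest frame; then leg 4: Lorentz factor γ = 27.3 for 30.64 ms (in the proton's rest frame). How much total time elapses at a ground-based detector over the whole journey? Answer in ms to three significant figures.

Leg 1: 49.97 ms is already measured at a ground-based detector.
Leg 2: 12.19 ms is already measured at a ground-based detector.
Leg 3: γ = 1/√(1 − 0.968²) = 1/√0.06298 = 3.985; Δt_3 = 3.985 × 21.77 = 86.75 ms.
Leg 4: γ = 27.3; Δt_4 = 27.30 × 30.64 = 836.5 ms.
Total: 49.97 + 12.19 + 86.75 + 836.5 ms.

Δt = 985 ms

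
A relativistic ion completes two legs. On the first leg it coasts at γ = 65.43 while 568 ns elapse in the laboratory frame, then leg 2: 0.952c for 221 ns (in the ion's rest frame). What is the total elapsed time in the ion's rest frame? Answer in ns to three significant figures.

Leg 1: γ = 65.43; τ_1 = 568/65.43 = 8.681 ns.
Leg 2: 221 ns is already measured in the ion's rest frame.
Total: 8.681 + 221.0 ns.

τ = 230 ns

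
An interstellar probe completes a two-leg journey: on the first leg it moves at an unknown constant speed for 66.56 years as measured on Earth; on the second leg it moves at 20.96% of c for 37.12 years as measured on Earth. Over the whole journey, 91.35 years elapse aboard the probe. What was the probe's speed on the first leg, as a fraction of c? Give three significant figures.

Leg 1: speed unknown; τ_1 = 66.56/γ_1.
Leg 2: β = 0.2096; γ = 1/√(1 − 0.2096²) = 1/√0.9561 = 1.023; τ_2 = 37.12/1.023 = 36.30 years.
Total proper time: τ_1 + 36.30 = 91.35, so τ_1 = 91.35 − 36.30 = 55.05 years.
γ_1 = 66.56/55.05 = 1.209; β = √(1 − 1/γ²) = √0.3158.

β = 0.562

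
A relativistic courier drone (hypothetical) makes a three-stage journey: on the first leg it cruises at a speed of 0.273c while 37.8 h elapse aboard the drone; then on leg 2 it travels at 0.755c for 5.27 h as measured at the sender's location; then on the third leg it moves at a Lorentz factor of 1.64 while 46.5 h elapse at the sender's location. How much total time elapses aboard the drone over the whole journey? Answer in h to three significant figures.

τ = 69.6 h

Leg 1: 37.8 h is already measured aboard the drone.
Leg 2: γ = 1/√(1 − 0.755²) = 1/√0.4300 = 1.525; τ_2 = 5.27/1.525 = 3.456 h.
Leg 3: γ = 1.64; τ_3 = 46.5/1.640 = 28.35 h.
Total: 37.80 + 3.456 + 28.35 h.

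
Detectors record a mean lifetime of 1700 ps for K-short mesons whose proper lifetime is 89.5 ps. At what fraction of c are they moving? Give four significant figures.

v = 0.9986c

γ = Δt/τ₀ = 1700/89.5 = 18.99
β = √(1 − 1/γ²) = √(1 − 0.002772) = √0.9972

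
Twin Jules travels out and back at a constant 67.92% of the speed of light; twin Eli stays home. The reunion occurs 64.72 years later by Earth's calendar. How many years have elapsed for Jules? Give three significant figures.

τ = 47.5 years

β = 0.6792; γ = 1/√(1 − 0.6792²) = 1/√0.5387 = 1.362
Jules's clock measures proper time along the trip: τ = Δt/γ = 64.72/1.362 years.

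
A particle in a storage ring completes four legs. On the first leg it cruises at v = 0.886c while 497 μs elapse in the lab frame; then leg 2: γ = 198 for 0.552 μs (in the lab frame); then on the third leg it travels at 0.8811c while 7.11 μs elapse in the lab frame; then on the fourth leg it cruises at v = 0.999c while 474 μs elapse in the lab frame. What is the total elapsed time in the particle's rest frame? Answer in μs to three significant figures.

Leg 1: γ = 1/√(1 − 0.886²) = 1/√0.2150 = 2.157; τ_1 = 497/2.157 = 230.5 μs.
Leg 2: γ = 198; τ_2 = 0.552/198.0 = 0.002788 μs.
Leg 3: γ = 1/√(1 − 0.8811²) = 1/√0.2237 = 2.114; τ_3 = 7.11/2.114 = 3.363 μs.
Leg 4: γ = 1/√(1 − 0.999²) = 1/√0.001999 = 22.37; τ_4 = 474/22.37 = 21.19 μs.
Total: 230.5 + 0.002788 + 3.363 + 21.19 μs.

τ = 255 μs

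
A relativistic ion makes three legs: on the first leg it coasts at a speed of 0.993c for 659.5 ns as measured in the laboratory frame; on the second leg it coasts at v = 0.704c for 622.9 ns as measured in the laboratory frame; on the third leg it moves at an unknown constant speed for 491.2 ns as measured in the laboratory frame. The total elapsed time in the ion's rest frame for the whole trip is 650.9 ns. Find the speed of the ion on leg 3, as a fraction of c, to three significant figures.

β = 0.964

Leg 1: γ = 1/√(1 − 0.993²) = 1/√0.01395 = 8.466; τ_1 = 659.5/8.466 = 77.90 ns.
Leg 2: γ = 1/√(1 − 0.704²) = 1/√0.5044 = 1.408; τ_2 = 622.9/1.408 = 442.4 ns.
Leg 3: speed unknown; τ_3 = 491.2/γ_3.
Total proper time: 77.90 + 442.4 + τ_3 = 650.9, so τ_3 = 650.9 − 520.3 = 130.6 ns.
γ_3 = 491.2/130.6 = 3.761; β = √(1 − 1/γ²) = √0.9293.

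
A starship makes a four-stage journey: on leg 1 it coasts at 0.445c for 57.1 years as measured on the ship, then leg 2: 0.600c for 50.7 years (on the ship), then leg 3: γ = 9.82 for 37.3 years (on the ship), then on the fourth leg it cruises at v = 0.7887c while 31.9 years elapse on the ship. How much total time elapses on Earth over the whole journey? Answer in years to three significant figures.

Leg 1: γ = 1/√(1 − 0.445²) = 1/√0.8020 = 1.117; Δt_1 = 1.117 × 57.1 = 63.76 years.
Leg 2: γ = 1/√(1 − 0.600²) = 5/4 = 1.250; Δt_2 = 1.250 × 50.7 = 63.38 years.
Leg 3: γ = 9.82; Δt_3 = 9.820 × 37.3 = 366.3 years.
Leg 4: γ = 1/√(1 − 0.7887²) = 1/√0.3780 = 1.627; Δt_4 = 1.627 × 31.9 = 51.89 years.
Total: 63.76 + 63.38 + 366.3 + 51.89 years.

Δt = 545 years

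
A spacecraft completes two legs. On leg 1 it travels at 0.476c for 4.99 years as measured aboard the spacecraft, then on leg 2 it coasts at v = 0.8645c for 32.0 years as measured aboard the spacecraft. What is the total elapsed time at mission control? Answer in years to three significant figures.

Leg 1: γ = 1/√(1 − 0.476²) = 1/√0.7734 = 1.137; Δt_1 = 1.137 × 4.99 = 5.674 years.
Leg 2: γ = 1/√(1 − 0.8645²) = 1/√0.2526 = 1.990; Δt_2 = 1.990 × 32.0 = 63.66 years.
Total: 5.674 + 63.66 years.

Δt = 69.3 years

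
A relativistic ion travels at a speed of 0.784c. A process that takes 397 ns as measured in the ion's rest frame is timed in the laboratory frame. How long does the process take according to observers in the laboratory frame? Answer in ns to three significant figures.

γ = 1/√(1 − 0.784²) = 1/√0.3853 = 1.611
The interval measured in the ion's rest frame is the proper time (both events occur at the same place in that frame); the lab-frame interval is Δt = γτ = 1.611 × 397 ns.

Δt = 640 ns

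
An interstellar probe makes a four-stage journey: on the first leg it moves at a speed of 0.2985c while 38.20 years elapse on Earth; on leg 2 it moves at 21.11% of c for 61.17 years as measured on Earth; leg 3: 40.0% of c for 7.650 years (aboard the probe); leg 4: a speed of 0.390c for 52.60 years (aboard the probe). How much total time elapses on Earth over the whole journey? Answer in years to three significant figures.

Δt = 165 years

Leg 1: 38.20 years is already measured on Earth.
Leg 2: 61.17 years is already measured on Earth.
Leg 3: β = 0.400; γ = 1/√(1 − 0.400²) = 1/√0.8400 = 1.091; Δt_3 = 1.091 × 7.650 = 8.347 years.
Leg 4: γ = 1/√(1 − 0.390²) = 1/√0.8479 = 1.086; Δt_4 = 1.086 × 52.60 = 57.12 years.
Total: 38.20 + 61.17 + 8.347 + 57.12 years.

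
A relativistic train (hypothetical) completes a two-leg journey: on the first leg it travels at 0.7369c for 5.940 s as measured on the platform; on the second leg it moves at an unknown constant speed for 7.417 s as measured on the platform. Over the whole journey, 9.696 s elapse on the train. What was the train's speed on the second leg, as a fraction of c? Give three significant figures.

Leg 1: γ = 1/√(1 − 0.7369²) = 1/√0.4570 = 1.479; τ_1 = 5.940/1.479 = 4.015 s.
Leg 2: speed unknown; τ_2 = 7.417/γ_2.
Total proper time: 4.015 + τ_2 = 9.696, so τ_2 = 9.696 − 4.015 = 5.681 s.
γ_2 = 7.417/5.681 = 1.306; β = √(1 − 1/γ²) = √0.4134.

β = 0.643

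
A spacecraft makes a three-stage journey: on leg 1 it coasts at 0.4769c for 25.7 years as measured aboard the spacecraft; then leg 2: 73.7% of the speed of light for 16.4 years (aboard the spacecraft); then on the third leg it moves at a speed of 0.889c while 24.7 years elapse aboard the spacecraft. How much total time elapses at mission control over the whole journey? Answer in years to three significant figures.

Leg 1: γ = 1/√(1 − 0.4769²) = 1/√0.7726 = 1.138; Δt_1 = 1.138 × 25.7 = 29.24 years.
Leg 2: β = 0.737; γ = 1/√(1 − 0.737²) = 1/√0.4568 = 1.480; Δt_2 = 1.480 × 16.4 = 24.26 years.
Leg 3: γ = 1/√(1 − 0.889²) = 1/√0.2097 = 2.184; Δt_3 = 2.184 × 24.7 = 53.94 years.
Total: 29.24 + 24.26 + 53.94 years.

Δt = 107 years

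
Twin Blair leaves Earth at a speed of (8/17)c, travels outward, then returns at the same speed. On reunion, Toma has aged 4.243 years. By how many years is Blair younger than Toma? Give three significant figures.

γ = 1/√(1 − (8/17)²) = 17/15 ≈ 1.133
Blair's elapsed proper time: τ = 4.243/1.133 = 3.744 years.
Age gap = Δt − τ = 4.243 − 3.744 years.

Δt − τ = 0.499 years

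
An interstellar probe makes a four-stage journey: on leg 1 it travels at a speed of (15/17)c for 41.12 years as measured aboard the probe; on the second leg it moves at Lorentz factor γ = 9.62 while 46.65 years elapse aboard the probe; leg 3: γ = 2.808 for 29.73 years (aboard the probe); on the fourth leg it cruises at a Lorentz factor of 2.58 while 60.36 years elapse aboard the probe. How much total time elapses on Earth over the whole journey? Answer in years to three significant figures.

Δt = 775 years

Leg 1: γ = 1/√(1 − (15/17)²) = 17/8 = 2.125; Δt_1 = 2.125 × 41.12 = 87.38 years.
Leg 2: γ = 9.62; Δt_2 = 9.620 × 46.65 = 448.8 years.
Leg 3: γ = 2.808; Δt_3 = 2.808 × 29.73 = 83.48 years.
Leg 4: γ = 2.58; Δt_4 = 2.580 × 60.36 = 155.7 years.
Total: 87.38 + 448.8 + 83.48 + 155.7 years.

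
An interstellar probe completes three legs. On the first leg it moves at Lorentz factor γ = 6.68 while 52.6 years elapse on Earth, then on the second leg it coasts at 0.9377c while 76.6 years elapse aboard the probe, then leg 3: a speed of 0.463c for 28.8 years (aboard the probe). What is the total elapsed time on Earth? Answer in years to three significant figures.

Δt = 306 years

Leg 1: 52.6 years is already measured on Earth.
Leg 2: γ = 1/√(1 − 0.9377²) = 1/√0.1207 = 2.878; Δt_2 = 2.878 × 76.6 = 220.5 years.
Leg 3: γ = 1/√(1 − 0.463²) = 1/√0.7856 = 1.128; Δt_3 = 1.128 × 28.8 = 32.49 years.
Total: 52.60 + 220.5 + 32.49 years.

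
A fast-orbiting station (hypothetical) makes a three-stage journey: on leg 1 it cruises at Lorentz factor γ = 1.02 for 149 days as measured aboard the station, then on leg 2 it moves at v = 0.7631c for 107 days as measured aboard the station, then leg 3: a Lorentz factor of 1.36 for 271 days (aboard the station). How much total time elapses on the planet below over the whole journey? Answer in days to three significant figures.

Δt = 686 days

Leg 1: γ = 1.02; Δt_1 = 1.020 × 149 = 152.0 days.
Leg 2: γ = 1/√(1 − 0.7631²) = 1/√0.4177 = 1.547; Δt_2 = 1.547 × 107 = 165.6 days.
Leg 3: γ = 1.36; Δt_3 = 1.360 × 271 = 368.6 days.
Total: 152.0 + 165.6 + 368.6 days.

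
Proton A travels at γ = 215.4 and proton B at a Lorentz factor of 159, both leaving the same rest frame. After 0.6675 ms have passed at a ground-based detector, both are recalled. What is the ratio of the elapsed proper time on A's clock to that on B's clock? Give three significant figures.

A: γ = 215.4. B: γ = 159.
τ_A/τ_B = γ_B/γ_A = 159.0/215.4 = 0.7382, so τ_A/τ_B = 0.7382.

τ_A/τ_B = 0.738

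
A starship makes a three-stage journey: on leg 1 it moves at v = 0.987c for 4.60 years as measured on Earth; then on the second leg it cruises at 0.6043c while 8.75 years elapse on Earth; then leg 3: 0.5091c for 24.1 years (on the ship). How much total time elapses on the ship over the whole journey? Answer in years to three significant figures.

τ = 31.8 years

Leg 1: γ = 1/√(1 − 0.987²) = 1/√0.02583 = 6.222; τ_1 = 4.60/6.222 = 0.7393 years.
Leg 2: γ = 1/√(1 − 0.6043²) = 1/√0.6348 = 1.255; τ_2 = 8.75/1.255 = 6.972 years.
Leg 3: 24.1 years is already measured on the ship.
Total: 0.7393 + 6.972 + 24.10 years.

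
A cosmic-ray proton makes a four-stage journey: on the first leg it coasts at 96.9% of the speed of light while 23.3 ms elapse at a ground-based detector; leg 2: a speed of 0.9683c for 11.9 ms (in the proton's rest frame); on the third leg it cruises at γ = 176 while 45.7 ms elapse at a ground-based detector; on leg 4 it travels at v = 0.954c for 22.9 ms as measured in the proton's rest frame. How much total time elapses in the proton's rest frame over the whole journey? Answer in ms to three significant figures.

τ = 40.8 ms

Leg 1: β = 0.969; γ = 1/√(1 − 0.969²) = 1/√0.06104 = 4.048; τ_1 = 23.3/4.048 = 5.757 ms.
Leg 2: 11.9 ms is already measured in the proton's rest frame.
Leg 3: γ = 176; τ_3 = 45.7/176.0 = 0.2597 ms.
Leg 4: 22.9 ms is already measured in the proton's rest frame.
Total: 5.757 + 11.90 + 0.2597 + 22.90 ms.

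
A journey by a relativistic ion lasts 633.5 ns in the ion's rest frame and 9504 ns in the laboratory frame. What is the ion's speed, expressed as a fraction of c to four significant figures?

β = 0.9978

The proper time is measured in the ion's rest frame (both events occur at the ion's location); Δt is measured in the laboratory frame. γ = Δt/τ = 9504/633.5 = 15.00.
β = √(1 − 1/γ²) = √(1 − 0.004443) = √0.9956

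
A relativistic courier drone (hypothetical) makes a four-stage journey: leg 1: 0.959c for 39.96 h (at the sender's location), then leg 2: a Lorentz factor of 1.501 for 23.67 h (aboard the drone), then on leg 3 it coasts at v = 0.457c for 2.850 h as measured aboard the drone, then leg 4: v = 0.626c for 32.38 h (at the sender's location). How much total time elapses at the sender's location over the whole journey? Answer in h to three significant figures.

Δt = 111 h

Leg 1: 39.96 h is already measured at the sender's location.
Leg 2: γ = 1.501; Δt_2 = 1.501 × 23.67 = 35.53 h.
Leg 3: γ = 1/√(1 − 0.457²) = 1/√0.7912 = 1.124; Δt_3 = 1.124 × 2.850 = 3.204 h.
Leg 4: 32.38 h is already measured at the sender's location.
Total: 39.96 + 35.53 + 3.204 + 32.38 h.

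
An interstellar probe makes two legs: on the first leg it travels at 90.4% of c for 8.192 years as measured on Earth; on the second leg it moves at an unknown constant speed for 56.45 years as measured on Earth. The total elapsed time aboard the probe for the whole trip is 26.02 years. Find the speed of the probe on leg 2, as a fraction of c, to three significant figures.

Leg 1: β = 0.904; γ = 1/√(1 − 0.904²) = 1/√0.1828 = 2.339; τ_1 = 8.192/2.339 = 3.502 years.
Leg 2: speed unknown; τ_2 = 56.45/γ_2.
Total proper time: 3.502 + τ_2 = 26.02, so τ_2 = 26.02 − 3.502 = 22.52 years.
γ_2 = 56.45/22.52 = 2.507; β = √(1 − 1/γ²) = √0.8409.

β = 0.917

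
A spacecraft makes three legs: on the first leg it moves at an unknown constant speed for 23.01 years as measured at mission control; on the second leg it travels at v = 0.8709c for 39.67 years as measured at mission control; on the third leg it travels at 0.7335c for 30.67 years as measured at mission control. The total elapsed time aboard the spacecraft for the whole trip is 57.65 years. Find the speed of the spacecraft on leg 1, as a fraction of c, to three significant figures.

β = 0.659

Leg 1: speed unknown; τ_1 = 23.01/γ_1.
Leg 2: γ = 1/√(1 − 0.8709²) = 1/√0.2415 = 2.035; τ_2 = 39.67/2.035 = 19.50 years.
Leg 3: γ = 1/√(1 − 0.7335²) = 1/√0.4620 = 1.471; τ_3 = 30.67/1.471 = 20.85 years.
Total proper time: τ_1 + 19.50 + 20.85 = 57.65, so τ_1 = 57.65 − 40.34 = 17.31 years.
γ_1 = 23.01/17.31 = 1.329; β = √(1 − 1/γ²) = √0.4342.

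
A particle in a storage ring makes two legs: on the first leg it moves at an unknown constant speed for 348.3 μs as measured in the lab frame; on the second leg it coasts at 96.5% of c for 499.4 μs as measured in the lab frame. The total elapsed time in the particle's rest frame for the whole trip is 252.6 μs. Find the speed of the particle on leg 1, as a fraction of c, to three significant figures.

Leg 1: speed unknown; τ_1 = 348.3/γ_1.
Leg 2: β = 0.965; γ = 1/√(1 − 0.965²) = 1/√0.06878 = 3.813; τ_2 = 499.4/3.813 = 131.0 μs.
Total proper time: τ_1 + 131.0 = 252.6, so τ_1 = 252.6 − 131.0 = 121.6 μs.
γ_1 = 348.3/121.6 = 2.864; β = √(1 − 1/γ²) = √0.8780.

β = 0.937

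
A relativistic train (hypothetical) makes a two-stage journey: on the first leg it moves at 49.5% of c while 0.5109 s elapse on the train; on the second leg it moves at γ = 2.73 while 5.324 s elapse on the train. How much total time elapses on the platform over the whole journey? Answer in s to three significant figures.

Leg 1: β = 0.495; γ = 1/√(1 − 0.495²) = 1/√0.7550 = 1.151; Δt_1 = 1.151 × 0.5109 = 0.5880 s.
Leg 2: γ = 2.73; Δt_2 = 2.730 × 5.324 = 14.53 s.
Total: 0.5880 + 14.53 s.

Δt = 15.1 s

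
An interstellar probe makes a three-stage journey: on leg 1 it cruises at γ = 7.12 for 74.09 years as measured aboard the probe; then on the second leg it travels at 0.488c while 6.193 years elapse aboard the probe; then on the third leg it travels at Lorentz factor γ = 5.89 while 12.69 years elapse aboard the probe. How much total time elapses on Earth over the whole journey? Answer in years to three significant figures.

Leg 1: γ = 7.12; Δt_1 = 7.120 × 74.09 = 527.5 years.
Leg 2: γ = 1/√(1 − 0.488²) = 1/√0.7619 = 1.146; Δt_2 = 1.146 × 6.193 = 7.095 years.
Leg 3: γ = 5.89; Δt_3 = 5.890 × 12.69 = 74.74 years.
Total: 527.5 + 7.095 + 74.74 years.

Δt = 609 years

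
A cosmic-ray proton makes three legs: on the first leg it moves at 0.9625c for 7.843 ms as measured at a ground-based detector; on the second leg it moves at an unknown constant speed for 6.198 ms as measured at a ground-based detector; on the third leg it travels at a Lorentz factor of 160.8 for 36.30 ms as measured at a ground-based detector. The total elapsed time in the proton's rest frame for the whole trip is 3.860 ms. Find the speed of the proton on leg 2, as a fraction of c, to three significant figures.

β = 0.970

Leg 1: γ = 1/√(1 − 0.9625²) = 1/√0.07359 = 3.686; τ_1 = 7.843/3.686 = 2.128 ms.
Leg 2: speed unknown; τ_2 = 6.198/γ_2.
Leg 3: γ = 160.8; τ_3 = 36.30/160.8 = 0.2257 ms.
Total proper time: 2.128 + τ_2 + 0.2257 = 3.860, so τ_2 = 3.860 − 2.353 = 1.507 ms.
γ_2 = 6.198/1.507 = 4.114; β = √(1 − 1/γ²) = √0.9409.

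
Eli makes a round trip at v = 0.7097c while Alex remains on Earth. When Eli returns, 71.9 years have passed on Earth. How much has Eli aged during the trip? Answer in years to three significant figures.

γ = 1/√(1 − 0.7097²) = 1/√0.4963 = 1.419
Eli's clock measures proper time along the trip: τ = Δt/γ = 71.9/1.419 years.

τ = 50.7 years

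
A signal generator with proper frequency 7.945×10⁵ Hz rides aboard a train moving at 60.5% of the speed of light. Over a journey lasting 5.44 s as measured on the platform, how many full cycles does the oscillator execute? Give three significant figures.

β = 0.605; γ = 1/√(1 − 0.605²) = 1/√0.6340 = 1.256
The oscillator's own cycle count is N = f × τ where τ is the proper time on the train. τ = Δt/γ = 5.44/1.256 = 4.331 s = 4.331×10⁰ s.
N = 7.945×10⁵ × 4.331×10⁰ = 3.441×10⁶.

N = 3.44×10⁶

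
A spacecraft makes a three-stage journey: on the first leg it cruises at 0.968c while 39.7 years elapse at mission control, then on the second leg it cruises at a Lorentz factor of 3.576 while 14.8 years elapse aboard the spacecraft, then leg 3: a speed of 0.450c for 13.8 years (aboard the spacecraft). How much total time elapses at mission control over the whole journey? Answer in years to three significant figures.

Leg 1: 39.7 years is already measured at mission control.
Leg 2: γ = 3.576; Δt_2 = 3.576 × 14.8 = 52.92 years.
Leg 3: γ = 1/√(1 − 0.450²) = 1/√0.7975 = 1.120; Δt_3 = 1.120 × 13.8 = 15.45 years.
Total: 39.70 + 52.92 + 15.45 years.

Δt = 108 years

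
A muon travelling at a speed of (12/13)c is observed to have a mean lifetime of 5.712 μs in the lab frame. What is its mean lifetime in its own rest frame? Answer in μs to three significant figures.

τ₀ = 2.20 μs

γ = 1/√(1 − (12/13)²) = 13/5 = 2.600
The lab-frame lifetime is the dilated interval; the proper lifetime is τ₀ = Δt/γ = 5.712/2.600 μs.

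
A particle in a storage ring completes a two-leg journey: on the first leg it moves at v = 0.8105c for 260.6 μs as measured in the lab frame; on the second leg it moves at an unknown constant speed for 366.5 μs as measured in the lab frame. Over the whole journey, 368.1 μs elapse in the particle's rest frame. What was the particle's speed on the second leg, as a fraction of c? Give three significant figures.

Leg 1: γ = 1/√(1 − 0.8105²) = 1/√0.3431 = 1.707; τ_1 = 260.6/1.707 = 152.6 μs.
Leg 2: speed unknown; τ_2 = 366.5/γ_2.
Total proper time: 152.6 + τ_2 = 368.1, so τ_2 = 368.1 − 152.6 = 215.5 μs.
γ_2 = 366.5/215.5 = 1.701; β = √(1 − 1/γ²) = √0.6544.

β = 0.809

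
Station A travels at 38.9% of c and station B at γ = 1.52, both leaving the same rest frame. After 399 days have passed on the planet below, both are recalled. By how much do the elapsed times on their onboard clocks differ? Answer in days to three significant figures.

|τ_A − τ_B| = 105 days

A: β = 0.389; γ = 1/√(1 − 0.389²) = 1/√0.8487 = 1.085; τ_A = 399/1.085 = 367.6 days.
B: γ = 1.52; τ_B = 399/1.520 = 262.5 days.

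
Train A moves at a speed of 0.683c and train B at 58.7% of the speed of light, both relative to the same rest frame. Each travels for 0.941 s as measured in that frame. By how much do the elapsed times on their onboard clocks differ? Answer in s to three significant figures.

|τ_A − τ_B| = 0.0745 s

A: γ = 1/√(1 − 0.683²) = 1/√0.5335 = 1.369; τ_A = 0.941/1.369 = 0.6873 s.
B: β = 0.587; γ = 1/√(1 − 0.587²) = 1/√0.6554 = 1.235; τ_B = 0.941/1.235 = 0.7618 s.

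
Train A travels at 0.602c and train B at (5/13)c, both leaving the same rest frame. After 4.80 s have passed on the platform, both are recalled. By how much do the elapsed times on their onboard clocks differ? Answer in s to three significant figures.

A: γ = 1/√(1 − 0.602²) = 1/√0.6376 = 1.252; τ_A = 4.80/1.252 = 3.833 s.
B: γ = 1/√(1 − (5/13)²) = 13/12 ≈ 1.083; τ_B = 4.80/1.083 = 4.431 s.

|τ_A − τ_B| = 0.598 s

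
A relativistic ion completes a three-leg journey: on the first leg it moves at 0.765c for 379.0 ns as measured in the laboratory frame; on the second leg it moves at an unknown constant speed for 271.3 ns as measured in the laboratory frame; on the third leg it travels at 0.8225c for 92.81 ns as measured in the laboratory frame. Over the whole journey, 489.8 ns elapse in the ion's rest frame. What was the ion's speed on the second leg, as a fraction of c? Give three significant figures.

β = 0.703

Leg 1: γ = 1/√(1 − 0.765²) = 1/√0.4148 = 1.553; τ_1 = 379.0/1.553 = 244.1 ns.
Leg 2: speed unknown; τ_2 = 271.3/γ_2.
Leg 3: γ = 1/√(1 − 0.8225²) = 1/√0.3235 = 1.758; τ_3 = 92.81/1.758 = 52.79 ns.
Total proper time: 244.1 + τ_2 + 52.79 = 489.8, so τ_2 = 489.8 − 296.9 = 192.9 ns.
γ_2 = 271.3/192.9 = 1.406; β = √(1 − 1/γ²) = √0.4943.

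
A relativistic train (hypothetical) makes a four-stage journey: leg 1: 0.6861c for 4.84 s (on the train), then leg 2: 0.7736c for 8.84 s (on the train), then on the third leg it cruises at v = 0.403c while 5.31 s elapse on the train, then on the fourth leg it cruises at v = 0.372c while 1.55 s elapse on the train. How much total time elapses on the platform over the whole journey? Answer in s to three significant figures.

Δt = 28.1 s

Leg 1: γ = 1/√(1 − 0.6861²) = 1/√0.5293 = 1.375; Δt_1 = 1.375 × 4.84 = 6.653 s.
Leg 2: γ = 1/√(1 − 0.7736²) = 1/√0.4015 = 1.578; Δt_2 = 1.578 × 8.84 = 13.95 s.
Leg 3: γ = 1/√(1 − 0.403²) = 1/√0.8376 = 1.093; Δt_3 = 1.093 × 5.31 = 5.802 s.
Leg 4: γ = 1/√(1 − 0.372²) = 1/√0.8616 = 1.077; Δt_4 = 1.077 × 1.55 = 1.670 s.
Total: 6.653 + 13.95 + 5.802 + 1.670 s.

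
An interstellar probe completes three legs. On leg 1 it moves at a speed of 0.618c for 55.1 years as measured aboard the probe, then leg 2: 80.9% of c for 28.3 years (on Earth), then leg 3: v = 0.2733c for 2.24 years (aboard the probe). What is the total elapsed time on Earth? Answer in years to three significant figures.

Δt = 101 years

Leg 1: γ = 1/√(1 − 0.618²) = 1/√0.6181 = 1.272; Δt_1 = 1.272 × 55.1 = 70.09 years.
Leg 2: 28.3 years is already measured on Earth.
Leg 3: γ = 1/√(1 − 0.2733²) = 1/√0.9253 = 1.040; Δt_3 = 1.040 × 2.24 = 2.329 years.
Total: 70.09 + 28.30 + 2.329 years.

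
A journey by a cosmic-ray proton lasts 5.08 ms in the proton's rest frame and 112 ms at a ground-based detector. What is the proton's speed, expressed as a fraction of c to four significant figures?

The proper time is measured in the proton's rest frame (both events occur at the proton's location); Δt is measured at a ground-based detector. γ = Δt/τ = 112/5.08 = 22.05.
β = √(1 − 1/γ²) = √(1 − 0.002057) = √0.9979

v = 0.9990c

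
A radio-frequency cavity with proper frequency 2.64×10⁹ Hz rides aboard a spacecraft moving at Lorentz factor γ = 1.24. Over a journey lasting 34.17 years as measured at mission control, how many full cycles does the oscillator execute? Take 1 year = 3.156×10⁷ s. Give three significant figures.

N = 2.30×10¹⁸

γ = 1.24
The oscillator's own cycle count is N = f × τ where τ is the proper time aboard the spacecraft. τ = Δt/γ = 34.17/1.240 = 27.56 years = 8.697×10⁸ s.
N = 2.64×10⁹ × 8.697×10⁸ = 2.296×10¹⁸.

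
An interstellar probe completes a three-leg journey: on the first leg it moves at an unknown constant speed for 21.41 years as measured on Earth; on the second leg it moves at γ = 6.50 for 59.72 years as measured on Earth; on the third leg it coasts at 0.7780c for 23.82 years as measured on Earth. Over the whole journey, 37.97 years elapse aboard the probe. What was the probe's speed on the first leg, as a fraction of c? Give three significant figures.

Leg 1: speed unknown; τ_1 = 21.41/γ_1.
Leg 2: γ = 6.50; τ_2 = 59.72/6.500 = 9.188 years.
Leg 3: γ = 1/√(1 − 0.7780²) = 1/√0.3947 = 1.592; τ_3 = 23.82/1.592 = 14.97 years.
Total proper time: τ_1 + 9.188 + 14.97 = 37.97, so τ_1 = 37.97 − 24.15 = 13.82 years.
γ_1 = 21.41/13.82 = 1.550; β = √(1 − 1/γ²) = √0.5835.

β = 0.764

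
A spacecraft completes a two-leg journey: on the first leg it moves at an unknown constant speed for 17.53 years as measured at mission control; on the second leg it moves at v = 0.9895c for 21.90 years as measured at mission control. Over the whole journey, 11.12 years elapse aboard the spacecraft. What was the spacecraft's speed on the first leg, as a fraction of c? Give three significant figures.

Leg 1: speed unknown; τ_1 = 17.53/γ_1.
Leg 2: γ = 1/√(1 − 0.9895²) = 1/√0.02089 = 6.919; τ_2 = 21.90/6.919 = 3.165 years.
Total proper time: τ_1 + 3.165 = 11.12, so τ_1 = 11.12 − 3.165 = 7.955 years.
γ_1 = 17.53/7.955 = 2.204; β = √(1 − 1/γ²) = √0.7941.

β = 0.891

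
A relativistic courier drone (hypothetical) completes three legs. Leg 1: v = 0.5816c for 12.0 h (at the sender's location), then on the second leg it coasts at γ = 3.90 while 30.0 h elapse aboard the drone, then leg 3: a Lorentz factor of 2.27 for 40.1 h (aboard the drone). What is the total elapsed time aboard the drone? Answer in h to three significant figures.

Leg 1: γ = 1/√(1 − 0.5816²) = 1/√0.6617 = 1.229; τ_1 = 12.0/1.229 = 9.762 h.
Leg 2: 30.0 h is already measured aboard the drone.
Leg 3: 40.1 h is already measured aboard the drone.
Total: 9.762 + 30.00 + 40.10 h.

τ = 79.9 h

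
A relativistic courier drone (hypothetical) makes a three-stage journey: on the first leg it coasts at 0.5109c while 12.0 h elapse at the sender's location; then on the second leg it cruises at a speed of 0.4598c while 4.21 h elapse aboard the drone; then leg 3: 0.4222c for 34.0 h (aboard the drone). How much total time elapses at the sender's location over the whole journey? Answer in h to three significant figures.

Leg 1: 12.0 h is already measured at the sender's location.
Leg 2: γ = 1/√(1 − 0.4598²) = 1/√0.7886 = 1.126; Δt_2 = 1.126 × 4.21 = 4.741 h.
Leg 3: γ = 1/√(1 − 0.4222²) = 1/√0.8217 = 1.103; Δt_3 = 1.103 × 34.0 = 37.51 h.
Total: 12.00 + 4.741 + 37.51 h.

Δt = 54.2 h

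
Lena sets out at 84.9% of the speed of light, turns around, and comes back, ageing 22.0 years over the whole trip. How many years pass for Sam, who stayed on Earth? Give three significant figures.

Δt = 41.6 years

β = 0.849; γ = 1/√(1 − 0.849²) = 1/√0.2792 = 1.893
Earth-frame duration is the dilated interval: Δt = γτ = 1.893 × 22.0 years.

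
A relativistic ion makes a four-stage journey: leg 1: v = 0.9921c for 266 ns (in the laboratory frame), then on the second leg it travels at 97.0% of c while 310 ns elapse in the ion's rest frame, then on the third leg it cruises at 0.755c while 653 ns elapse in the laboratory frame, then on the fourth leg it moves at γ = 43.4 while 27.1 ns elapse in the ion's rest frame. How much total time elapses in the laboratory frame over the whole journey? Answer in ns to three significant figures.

Leg 1: 266 ns is already measured in the laboratory frame.
Leg 2: β = 0.970; γ = 1/√(1 − 0.970²) = 1/√0.05910 = 4.113; Δt_2 = 4.113 × 310 = 1275 ns.
Leg 3: 653 ns is already measured in the laboratory frame.
Leg 4: γ = 43.4; Δt_4 = 43.40 × 27.1 = 1176 ns.
Total: 266.0 + 1275 + 653.0 + 1176 ns.

Δt = 3370 ns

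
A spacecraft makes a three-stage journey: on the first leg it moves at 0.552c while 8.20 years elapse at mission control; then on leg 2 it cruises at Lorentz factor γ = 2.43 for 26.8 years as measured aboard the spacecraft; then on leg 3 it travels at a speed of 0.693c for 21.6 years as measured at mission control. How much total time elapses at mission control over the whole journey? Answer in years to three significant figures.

Leg 1: 8.20 years is already measured at mission control.
Leg 2: γ = 2.43; Δt_2 = 2.430 × 26.8 = 65.12 years.
Leg 3: 21.6 years is already measured at mission control.
Total: 8.200 + 65.12 + 21.60 years.

Δt = 94.9 years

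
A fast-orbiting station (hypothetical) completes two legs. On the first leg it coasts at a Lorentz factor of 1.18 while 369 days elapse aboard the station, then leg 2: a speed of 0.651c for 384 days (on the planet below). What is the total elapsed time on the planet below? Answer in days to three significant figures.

Leg 1: γ = 1.18; Δt_1 = 1.180 × 369 = 435.4 days.
Leg 2: 384 days is already measured on the planet below.
Total: 435.4 + 384.0 days.

Δt = 819 days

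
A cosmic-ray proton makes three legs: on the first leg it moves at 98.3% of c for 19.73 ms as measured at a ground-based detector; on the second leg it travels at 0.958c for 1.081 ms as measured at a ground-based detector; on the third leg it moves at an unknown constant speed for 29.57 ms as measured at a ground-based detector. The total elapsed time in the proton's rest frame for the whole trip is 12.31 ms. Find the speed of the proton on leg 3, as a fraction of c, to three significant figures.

Leg 1: β = 0.983; γ = 1/√(1 − 0.983²) = 1/√0.03371 = 5.446; τ_1 = 19.73/5.446 = 3.623 ms.
Leg 2: γ = 1/√(1 − 0.958²) = 1/√0.08224 = 3.487; τ_2 = 1.081/3.487 = 0.3100 ms.
Leg 3: speed unknown; τ_3 = 29.57/γ_3.
Total proper time: 3.623 + 0.3100 + τ_3 = 12.31, so τ_3 = 12.31 − 3.933 = 8.377 ms.
γ_3 = 29.57/8.377 = 3.530; β = √(1 − 1/γ²) = √0.9197.

β = 0.959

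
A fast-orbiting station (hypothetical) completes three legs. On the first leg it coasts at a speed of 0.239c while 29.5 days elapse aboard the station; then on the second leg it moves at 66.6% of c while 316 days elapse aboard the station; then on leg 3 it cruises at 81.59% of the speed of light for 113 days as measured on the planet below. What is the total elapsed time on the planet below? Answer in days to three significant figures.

Leg 1: γ = 1/√(1 − 0.239²) = 1/√0.9429 = 1.030; Δt_1 = 1.030 × 29.5 = 30.38 days.
Leg 2: β = 0.666; γ = 1/√(1 − 0.666²) = 1/√0.5564 = 1.341; Δt_2 = 1.341 × 316 = 423.6 days.
Leg 3: 113 days is already measured on the planet below.
Total: 30.38 + 423.6 + 113.0 days.

Δt = 567 days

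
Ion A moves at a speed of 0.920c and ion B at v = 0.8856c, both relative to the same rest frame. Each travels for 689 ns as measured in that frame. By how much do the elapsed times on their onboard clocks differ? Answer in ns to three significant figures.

A: γ = 1/√(1 − 0.920²) = 1/√0.1536 = 2.552; τ_A = 689/2.552 = 270.0 ns.
B: γ = 1/√(1 − 0.8856²) = 1/√0.2157 = 2.153; τ_B = 689/2.153 = 320.0 ns.

|τ_A − τ_B| = 50.0 ns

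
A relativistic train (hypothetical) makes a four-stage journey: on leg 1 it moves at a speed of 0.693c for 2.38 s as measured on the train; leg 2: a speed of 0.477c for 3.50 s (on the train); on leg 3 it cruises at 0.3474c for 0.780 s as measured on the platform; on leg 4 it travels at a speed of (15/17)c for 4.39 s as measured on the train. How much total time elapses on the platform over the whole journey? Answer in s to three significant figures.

Leg 1: γ = 1/√(1 − 0.693²) = 1/√0.5198 = 1.387; Δt_1 = 1.387 × 2.38 = 3.301 s.
Leg 2: γ = 1/√(1 − 0.477²) = 1/√0.7725 = 1.138; Δt_2 = 1.138 × 3.50 = 3.982 s.
Leg 3: 0.780 s is already measured on the platform.
Leg 4: γ = 1/√(1 − (15/17)²) = 17/8 = 2.125; Δt_4 = 2.125 × 4.39 = 9.329 s.
Total: 3.301 + 3.982 + 0.7800 + 9.329 s.

Δt = 17.4 s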